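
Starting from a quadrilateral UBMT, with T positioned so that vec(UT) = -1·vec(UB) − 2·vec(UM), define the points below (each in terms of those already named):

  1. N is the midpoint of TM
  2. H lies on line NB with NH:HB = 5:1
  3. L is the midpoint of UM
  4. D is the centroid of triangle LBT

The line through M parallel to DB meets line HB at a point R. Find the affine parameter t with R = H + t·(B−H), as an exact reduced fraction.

t = -35

Work in coordinates with U = (0, 0), B = (1, 0), M = (0, 1), T = (-1, -2).
1. N is the midpoint of TM ⇒ N = (-1/2, -1/2)
2. H lies on line NB with NH:HB = 5:1 ⇒ H = (3/4, -1/12)
3. L is the midpoint of UM ⇒ L = (0, 1/2)
4. D is the centroid of triangle LBT ⇒ D = (0, -1/2)
through M parallel to DB: direction (1, 1/2); meets HB at R = (-8, -3)
R = H + t·(B−H) with t = -35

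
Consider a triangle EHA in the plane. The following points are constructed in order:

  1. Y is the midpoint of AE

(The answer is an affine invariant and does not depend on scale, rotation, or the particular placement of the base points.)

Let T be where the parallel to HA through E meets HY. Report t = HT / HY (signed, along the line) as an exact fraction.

t = 2

Work in coordinates with E = (0, 0), H = (1, 0), A = (0, 1).
1. Y is the midpoint of AE ⇒ Y = (0, 1/2)
through E parallel to HA: direction (-1, 1); meets HY at T = (-1, 1)
T = H + t·(Y−H) with t = 2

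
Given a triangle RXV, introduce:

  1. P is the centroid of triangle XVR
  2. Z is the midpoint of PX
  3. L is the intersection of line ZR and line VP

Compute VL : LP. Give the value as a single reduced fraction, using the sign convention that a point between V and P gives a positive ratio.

Set R = (0, 0), X = (1, 0), V = (0, 1); any affine frame gives the same invariant.
1. P is the centroid of triangle XVR ⇒ P = (1/3, 1/3)
2. Z is the midpoint of PX ⇒ Z = (2/3, 1/6)
3. L is the intersection of line ZR and line VP ⇒ L = (4/9, 1/9)
L = V + t·(P−V) with t = 4/3, so VL:LP = t:(1−t) = 4/3:-1/3

VL:LP = -4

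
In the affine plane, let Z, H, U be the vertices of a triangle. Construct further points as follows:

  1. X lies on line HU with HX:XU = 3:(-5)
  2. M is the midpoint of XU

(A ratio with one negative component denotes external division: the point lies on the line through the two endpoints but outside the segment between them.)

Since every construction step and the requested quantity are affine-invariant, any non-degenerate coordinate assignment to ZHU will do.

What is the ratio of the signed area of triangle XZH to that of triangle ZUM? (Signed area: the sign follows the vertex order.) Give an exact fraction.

[XZH]:[ZUM] = 6/5

Work in coordinates with Z = (0, 0), H = (1, 0), U = (0, 1).
1. X lies on line HU with HX:XU = 3:(-5) ⇒ X = (5/2, -3/2)
2. M is the midpoint of XU ⇒ M = (5/4, -1/4)
2·[XZH] = -3/2, 2·[ZUM] = -5/4
[XZH]:[ZUM] = -3/2:-5/4 = 6/5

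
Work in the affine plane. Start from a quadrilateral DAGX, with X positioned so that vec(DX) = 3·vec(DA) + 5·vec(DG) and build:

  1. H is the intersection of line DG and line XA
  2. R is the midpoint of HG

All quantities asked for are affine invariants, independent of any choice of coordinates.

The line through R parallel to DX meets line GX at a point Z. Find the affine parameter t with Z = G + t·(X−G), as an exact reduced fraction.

t = 7/4

Work in coordinates with D = (0, 0), A = (1, 0), G = (0, 1), X = (3, 5).
1. H is the intersection of line DG and line XA ⇒ H = (0, -5/2)
2. R is the midpoint of HG ⇒ R = (0, -3/4)
through R parallel to DX: direction (3, 5); meets GX at Z = (21/4, 8)
Z = G + t·(X−G) with t = 7/4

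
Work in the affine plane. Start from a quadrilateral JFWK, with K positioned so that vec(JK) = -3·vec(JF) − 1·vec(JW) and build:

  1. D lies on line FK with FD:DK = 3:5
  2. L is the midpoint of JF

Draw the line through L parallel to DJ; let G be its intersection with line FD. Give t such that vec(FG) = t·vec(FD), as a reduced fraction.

t = 1/2

Assign J = (0, 0), F = (1, 0), W = (0, 1), K = (-3, -1) — the answer is frame-independent, so this choice is without loss of generality.
1. D lies on line FK with FD:DK = 3:5 ⇒ D = (-1/2, -3/8)
2. L is the midpoint of JF ⇒ L = (1/2, 0)
through L parallel to DJ: direction (1/2, 3/8); meets FD at G = (1/4, -3/16)
G = F + t·(D−F) with t = 1/2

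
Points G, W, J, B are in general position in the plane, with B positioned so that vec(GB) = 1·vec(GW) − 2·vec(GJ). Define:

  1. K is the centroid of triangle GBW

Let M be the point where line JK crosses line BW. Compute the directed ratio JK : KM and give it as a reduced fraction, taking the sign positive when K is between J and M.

JK:KM = 2

Choose coordinates G = (0, 0), W = (1, 0), J = (0, 1), B = (1, -2).
1. K is the centroid of triangle GBW ⇒ K = (2/3, -2/3)
line JK meets BW at M = (1, -3/2)
K = J + t·(M−J) with t = 2/3, so JK:KM = 2/3:1/3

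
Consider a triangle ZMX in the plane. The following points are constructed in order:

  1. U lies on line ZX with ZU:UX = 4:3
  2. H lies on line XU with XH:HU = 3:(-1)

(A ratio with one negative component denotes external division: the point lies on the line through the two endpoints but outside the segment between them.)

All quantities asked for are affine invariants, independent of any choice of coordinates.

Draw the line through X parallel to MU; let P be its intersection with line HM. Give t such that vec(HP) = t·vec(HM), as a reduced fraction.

t = 3

Set Z = (0, 0), M = (1, 0), X = (0, 1); any affine frame gives the same invariant.
1. U lies on line ZX with ZU:UX = 4:3 ⇒ U = (0, 4/7)
2. H lies on line XU with XH:HU = 3:(-1) ⇒ H = (0, 5/14)
through X parallel to MU: direction (-1, 4/7); meets HM at P = (3, -5/7)
P = H + t·(M−H) with t = 3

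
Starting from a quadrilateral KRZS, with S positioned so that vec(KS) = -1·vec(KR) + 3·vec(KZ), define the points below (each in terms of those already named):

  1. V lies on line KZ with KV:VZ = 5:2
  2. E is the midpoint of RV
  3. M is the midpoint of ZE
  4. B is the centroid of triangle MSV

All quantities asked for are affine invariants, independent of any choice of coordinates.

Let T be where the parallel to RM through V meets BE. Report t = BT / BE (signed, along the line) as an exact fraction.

Choose coordinates K = (0, 0), R = (1, 0), Z = (0, 1), S = (-1, 3).
1. V lies on line KZ with KV:VZ = 5:2 ⇒ V = (0, 5/7)
2. E is the midpoint of RV ⇒ E = (1/2, 5/14)
3. M is the midpoint of ZE ⇒ M = (1/4, 19/28)
4. B is the centroid of triangle MSV ⇒ B = (-1/4, 41/28)
through V parallel to RM: direction (-3/4, 19/28); meets BE at T = (2/3, 1/9)
T = B + t·(E−B) with t = 11/9

t = 11/9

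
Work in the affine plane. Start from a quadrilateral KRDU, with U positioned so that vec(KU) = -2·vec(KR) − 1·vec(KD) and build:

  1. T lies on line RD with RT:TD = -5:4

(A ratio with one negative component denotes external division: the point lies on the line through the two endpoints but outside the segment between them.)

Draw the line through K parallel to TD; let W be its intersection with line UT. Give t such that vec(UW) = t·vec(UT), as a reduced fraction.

t = 3/4

Assign K = (0, 0), R = (1, 0), D = (0, 1), U = (-2, -1) — the answer is frame-independent, so this choice is without loss of generality.
1. T lies on line RD with RT:TD = -5:4 ⇒ T = (-4, 5)
through K parallel to TD: direction (4, -4); meets UT at W = (-7/2, 7/2)
W = U + t·(T−U) with t = 3/4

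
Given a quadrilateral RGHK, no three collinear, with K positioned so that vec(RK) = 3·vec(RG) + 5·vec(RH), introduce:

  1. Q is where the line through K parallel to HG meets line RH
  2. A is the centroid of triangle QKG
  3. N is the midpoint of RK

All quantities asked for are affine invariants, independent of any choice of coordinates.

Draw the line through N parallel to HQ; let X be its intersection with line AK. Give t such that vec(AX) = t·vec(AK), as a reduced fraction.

Work in coordinates with R = (0, 0), G = (1, 0), H = (0, 1), K = (3, 5).
1. Q is where the line through K parallel to HG meets line RH ⇒ Q = (0, 8)
2. A is the centroid of triangle QKG ⇒ A = (4/3, 13/3)
3. N is the midpoint of RK ⇒ N = (3/2, 5/2)
through N parallel to HQ: direction (0, 7); meets AK at X = (3/2, 22/5)
X = A + t·(K−A) with t = 1/10

t = 1/10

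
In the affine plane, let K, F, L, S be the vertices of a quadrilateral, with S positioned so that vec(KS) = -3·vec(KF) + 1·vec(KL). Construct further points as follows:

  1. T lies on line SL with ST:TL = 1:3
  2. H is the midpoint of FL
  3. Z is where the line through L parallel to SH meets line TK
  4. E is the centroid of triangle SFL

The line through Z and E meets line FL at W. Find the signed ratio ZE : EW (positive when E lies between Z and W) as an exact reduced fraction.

ZE:EW = 35/19

Set K = (0, 0), F = (1, 0), L = (0, 1), S = (-3, 1); any affine frame gives the same invariant.
1. T lies on line SL with ST:TL = 1:3 ⇒ T = (-9/4, 1)
2. H is the midpoint of FL ⇒ H = (1/2, 1/2)
3. Z is where the line through L parallel to SH meets line TK ⇒ Z = (-63/19, 28/19)
4. E is the centroid of triangle SFL ⇒ E = (-2/3, 2/3)
line ZE meets FL at W = (27/35, 8/35)
E = Z + t·(W−Z) with t = 35/54, so ZE:EW = 35/54:19/54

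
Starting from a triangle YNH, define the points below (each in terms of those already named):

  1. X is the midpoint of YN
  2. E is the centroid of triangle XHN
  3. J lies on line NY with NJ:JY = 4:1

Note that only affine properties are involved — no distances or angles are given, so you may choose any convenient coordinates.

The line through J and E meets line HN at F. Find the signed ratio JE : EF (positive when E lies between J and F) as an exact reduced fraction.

Assign Y = (0, 0), N = (1, 0), H = (0, 1) — the answer is frame-independent, so this choice is without loss of generality.
1. X is the midpoint of YN ⇒ X = (1/2, 0)
2. E is the centroid of triangle XHN ⇒ E = (1/2, 1/3)
3. J lies on line NY with NJ:JY = 4:1 ⇒ J = (1/5, 0)
line JE meets HN at F = (11/19, 8/19)
E = J + t·(F−J) with t = 19/24, so JE:EF = 19/24:5/24

JE:EF = 19/5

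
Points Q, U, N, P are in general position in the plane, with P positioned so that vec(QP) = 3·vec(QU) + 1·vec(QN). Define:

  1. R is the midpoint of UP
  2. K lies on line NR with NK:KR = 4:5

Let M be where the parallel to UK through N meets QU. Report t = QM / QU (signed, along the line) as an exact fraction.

Assign Q = (0, 0), U = (1, 0), N = (0, 1), P = (3, 1) — the answer is frame-independent, so this choice is without loss of generality.
1. R is the midpoint of UP ⇒ R = (2, 1/2)
2. K lies on line NR with NK:KR = 4:5 ⇒ K = (8/9, 7/9)
through N parallel to UK: direction (-1/9, 7/9); meets QU at M = (1/7, 0)
M = Q + t·(U−Q) with t = 1/7

t = 1/7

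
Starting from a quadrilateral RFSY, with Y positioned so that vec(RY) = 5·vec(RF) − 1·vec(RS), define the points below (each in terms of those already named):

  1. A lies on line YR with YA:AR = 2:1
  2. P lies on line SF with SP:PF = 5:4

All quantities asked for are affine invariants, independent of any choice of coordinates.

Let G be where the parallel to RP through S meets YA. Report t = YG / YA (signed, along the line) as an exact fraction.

t = 9/5

Work in coordinates with R = (0, 0), F = (1, 0), S = (0, 1), Y = (5, -1).
1. A lies on line YR with YA:AR = 2:1 ⇒ A = (5/3, -1/3)
2. P lies on line SF with SP:PF = 5:4 ⇒ P = (5/9, 4/9)
through S parallel to RP: direction (5/9, 4/9); meets YA at G = (-1, 1/5)
G = Y + t·(A−Y) with t = 9/5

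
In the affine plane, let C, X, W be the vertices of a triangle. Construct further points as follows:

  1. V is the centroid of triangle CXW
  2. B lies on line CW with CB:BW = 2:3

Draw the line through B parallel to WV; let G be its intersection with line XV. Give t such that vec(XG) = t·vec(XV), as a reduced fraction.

t = 8/5

Set C = (0, 0), X = (1, 0), W = (0, 1); any affine frame gives the same invariant.
1. V is the centroid of triangle CXW ⇒ V = (1/3, 1/3)
2. B lies on line CW with CB:BW = 2:3 ⇒ B = (0, 2/5)
through B parallel to WV: direction (1/3, -2/3); meets XV at G = (-1/15, 8/15)
G = X + t·(V−X) with t = 8/5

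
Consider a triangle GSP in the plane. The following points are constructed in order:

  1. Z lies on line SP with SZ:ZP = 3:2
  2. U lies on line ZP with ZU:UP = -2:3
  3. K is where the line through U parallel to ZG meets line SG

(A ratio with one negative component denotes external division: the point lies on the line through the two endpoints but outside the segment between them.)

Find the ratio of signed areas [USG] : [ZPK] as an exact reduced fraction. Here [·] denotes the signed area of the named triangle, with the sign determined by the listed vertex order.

Choose coordinates G = (0, 0), S = (1, 0), P = (0, 1).
1. Z lies on line SP with SZ:ZP = 3:2 ⇒ Z = (2/5, 3/5)
2. U lies on line ZP with ZU:UP = -2:3 ⇒ U = (6/5, -1/5)
3. K is where the line through U parallel to ZG meets line SG ⇒ K = (4/3, 0)
2·[USG] = 1/5, 2·[ZPK] = -2/15
[USG]:[ZPK] = 1/5:-2/15 = -3/2

[USG]:[ZPK] = -3/2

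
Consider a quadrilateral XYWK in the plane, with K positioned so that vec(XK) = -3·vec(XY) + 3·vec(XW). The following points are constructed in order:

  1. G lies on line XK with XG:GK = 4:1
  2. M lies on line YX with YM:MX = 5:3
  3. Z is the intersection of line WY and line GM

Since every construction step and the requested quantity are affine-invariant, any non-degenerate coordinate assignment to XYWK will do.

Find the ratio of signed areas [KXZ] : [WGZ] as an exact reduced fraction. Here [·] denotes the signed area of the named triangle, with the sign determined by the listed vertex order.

[KXZ]:[WGZ] = 3/5

Work in coordinates with X = (0, 0), Y = (1, 0), W = (0, 1), K = (-3, 3).
1. G lies on line XK with XG:GK = 4:1 ⇒ G = (-12/5, 12/5)
2. M lies on line YX with YM:MX = 5:3 ⇒ M = (3/8, 0)
3. Z is the intersection of line WY and line GM ⇒ Z = (5, -4)
2·[KXZ] = 3, 2·[WGZ] = 5
[KXZ]:[WGZ] = 3:5 = 3/5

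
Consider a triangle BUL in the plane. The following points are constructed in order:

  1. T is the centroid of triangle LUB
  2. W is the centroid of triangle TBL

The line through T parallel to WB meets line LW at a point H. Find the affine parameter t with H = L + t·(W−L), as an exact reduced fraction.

t = 2

Set B = (0, 0), U = (1, 0), L = (0, 1); any affine frame gives the same invariant.
1. T is the centroid of triangle LUB ⇒ T = (1/3, 1/3)
2. W is the centroid of triangle TBL ⇒ W = (1/9, 4/9)
through T parallel to WB: direction (-1/9, -4/9); meets LW at H = (2/9, -1/9)
H = L + t·(W−L) with t = 2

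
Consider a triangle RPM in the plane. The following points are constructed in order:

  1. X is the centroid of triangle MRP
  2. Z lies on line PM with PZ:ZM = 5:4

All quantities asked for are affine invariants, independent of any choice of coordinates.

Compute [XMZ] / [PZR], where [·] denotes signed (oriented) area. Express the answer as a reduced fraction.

[XMZ]:[PZR] = -4/15

Work in coordinates with R = (0, 0), P = (1, 0), M = (0, 1).
1. X is the centroid of triangle MRP ⇒ X = (1/3, 1/3)
2. Z lies on line PM with PZ:ZM = 5:4 ⇒ Z = (4/9, 5/9)
2·[XMZ] = -4/27, 2·[PZR] = 5/9
[XMZ]:[PZR] = -4/27:5/9 = -4/15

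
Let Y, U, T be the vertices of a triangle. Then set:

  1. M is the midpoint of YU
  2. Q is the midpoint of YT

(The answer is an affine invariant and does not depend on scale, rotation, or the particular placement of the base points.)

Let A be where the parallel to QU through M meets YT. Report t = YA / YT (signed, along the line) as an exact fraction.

t = 1/4

Set Y = (0, 0), U = (1, 0), T = (0, 1); any affine frame gives the same invariant.
1. M is the midpoint of YU ⇒ M = (1/2, 0)
2. Q is the midpoint of YT ⇒ Q = (0, 1/2)
through M parallel to QU: direction (1, -1/2); meets YT at A = (0, 1/4)
A = Y + t·(T−Y) with t = 1/4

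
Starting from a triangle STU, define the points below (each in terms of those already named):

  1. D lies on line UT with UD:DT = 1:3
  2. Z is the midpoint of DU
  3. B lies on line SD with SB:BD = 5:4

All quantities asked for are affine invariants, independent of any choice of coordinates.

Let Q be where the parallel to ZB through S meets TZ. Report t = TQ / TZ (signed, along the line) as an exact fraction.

t = 33/28

Work in coordinates with S = (0, 0), T = (1, 0), U = (0, 1).
1. D lies on line UT with UD:DT = 1:3 ⇒ D = (1/4, 3/4)
2. Z is the midpoint of DU ⇒ Z = (1/8, 7/8)
3. B lies on line SD with SB:BD = 5:4 ⇒ B = (5/36, 5/12)
through S parallel to ZB: direction (1/72, -11/24); meets TZ at Q = (-1/32, 33/32)
Q = T + t·(Z−T) with t = 33/28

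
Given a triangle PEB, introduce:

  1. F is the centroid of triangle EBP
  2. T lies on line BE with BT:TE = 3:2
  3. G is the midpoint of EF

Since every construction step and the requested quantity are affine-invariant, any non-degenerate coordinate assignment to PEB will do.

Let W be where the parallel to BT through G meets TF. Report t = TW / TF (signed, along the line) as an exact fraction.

t = 1/2

Set P = (0, 0), E = (1, 0), B = (0, 1); any affine frame gives the same invariant.
1. F is the centroid of triangle EBP ⇒ F = (1/3, 1/3)
2. T lies on line BE with BT:TE = 3:2 ⇒ T = (3/5, 2/5)
3. G is the midpoint of EF ⇒ G = (2/3, 1/6)
through G parallel to BT: direction (3/5, -3/5); meets TF at W = (7/15, 11/30)
W = T + t·(F−T) with t = 1/2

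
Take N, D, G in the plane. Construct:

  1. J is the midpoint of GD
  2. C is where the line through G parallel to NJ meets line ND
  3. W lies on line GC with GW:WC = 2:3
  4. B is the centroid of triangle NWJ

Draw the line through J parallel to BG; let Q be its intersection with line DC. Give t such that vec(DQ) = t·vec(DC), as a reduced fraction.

t = 9/38

Assign N = (0, 0), D = (1, 0), G = (0, 1) — the answer is frame-independent, so this choice is without loss of generality.
1. J is the midpoint of GD ⇒ J = (1/2, 1/2)
2. C is where the line through G parallel to NJ meets line ND ⇒ C = (-1, 0)
3. W lies on line GC with GW:WC = 2:3 ⇒ W = (-2/5, 3/5)
4. B is the centroid of triangle NWJ ⇒ B = (1/30, 11/30)
through J parallel to BG: direction (-1/30, 19/30); meets DC at Q = (10/19, 0)
Q = D + t·(C−D) with t = 9/38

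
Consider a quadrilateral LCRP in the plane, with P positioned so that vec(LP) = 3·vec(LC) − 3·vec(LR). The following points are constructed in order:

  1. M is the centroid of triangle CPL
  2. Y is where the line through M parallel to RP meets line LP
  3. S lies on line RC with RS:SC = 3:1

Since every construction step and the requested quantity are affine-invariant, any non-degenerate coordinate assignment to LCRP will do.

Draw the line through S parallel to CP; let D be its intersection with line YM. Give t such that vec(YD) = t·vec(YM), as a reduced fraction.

Choose coordinates L = (0, 0), C = (1, 0), R = (0, 1), P = (3, -3).
1. M is the centroid of triangle CPL ⇒ M = (4/3, -1)
2. Y is where the line through M parallel to RP meets line LP ⇒ Y = (7/3, -7/3)
3. S lies on line RC with RS:SC = 3:1 ⇒ S = (3/4, 1/4)
through S parallel to CP: direction (2, -3); meets YM at D = (43/12, -4)
D = Y + t·(M−Y) with t = -5/4

t = -5/4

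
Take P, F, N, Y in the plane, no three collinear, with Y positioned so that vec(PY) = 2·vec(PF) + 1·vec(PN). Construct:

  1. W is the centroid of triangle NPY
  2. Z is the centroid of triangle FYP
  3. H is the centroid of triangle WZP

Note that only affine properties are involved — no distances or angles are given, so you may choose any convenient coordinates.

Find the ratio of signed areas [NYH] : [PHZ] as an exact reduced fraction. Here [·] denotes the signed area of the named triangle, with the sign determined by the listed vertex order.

Set P = (0, 0), F = (1, 0), N = (0, 1), Y = (2, 1); any affine frame gives the same invariant.
1. W is the centroid of triangle NPY ⇒ W = (2/3, 2/3)
2. Z is the centroid of triangle FYP ⇒ Z = (1, 1/3)
3. H is the centroid of triangle WZP ⇒ H = (5/9, 1/3)
2·[NYH] = -4/3, 2·[PHZ] = -4/27
[NYH]:[PHZ] = -4/3:-4/27 = 9

[NYH]:[PHZ] = 9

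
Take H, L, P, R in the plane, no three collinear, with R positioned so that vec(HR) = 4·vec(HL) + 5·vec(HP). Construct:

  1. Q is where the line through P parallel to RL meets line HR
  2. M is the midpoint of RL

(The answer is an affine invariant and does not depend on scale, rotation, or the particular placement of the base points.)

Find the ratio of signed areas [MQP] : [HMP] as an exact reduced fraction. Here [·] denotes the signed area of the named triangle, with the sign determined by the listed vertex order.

Set H = (0, 0), L = (1, 0), P = (0, 1), R = (4, 5); any affine frame gives the same invariant.
1. Q is where the line through P parallel to RL meets line HR ⇒ Q = (-12/5, -3)
2. M is the midpoint of RL ⇒ M = (5/2, 5/2)
2·[MQP] = -32/5, 2·[HMP] = 5/2
[MQP]:[HMP] = -32/5:5/2 = -64/25

[MQP]:[HMP] = -64/25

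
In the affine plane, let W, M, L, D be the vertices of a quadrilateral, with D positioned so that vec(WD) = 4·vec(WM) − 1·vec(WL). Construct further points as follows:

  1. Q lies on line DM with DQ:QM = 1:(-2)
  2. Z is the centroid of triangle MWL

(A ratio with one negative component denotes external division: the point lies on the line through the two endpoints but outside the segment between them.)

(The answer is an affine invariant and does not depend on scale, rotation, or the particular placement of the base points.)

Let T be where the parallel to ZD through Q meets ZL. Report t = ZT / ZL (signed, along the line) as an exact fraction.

t = 1/6

Set W = (0, 0), M = (1, 0), L = (0, 1), D = (4, -1); any affine frame gives the same invariant.
1. Q lies on line DM with DQ:QM = 1:(-2) ⇒ Q = (7, -2)
2. Z is the centroid of triangle MWL ⇒ Z = (1/3, 1/3)
through Q parallel to ZD: direction (11/3, -4/3); meets ZL at T = (5/18, 4/9)
T = Z + t·(L−Z) with t = 1/6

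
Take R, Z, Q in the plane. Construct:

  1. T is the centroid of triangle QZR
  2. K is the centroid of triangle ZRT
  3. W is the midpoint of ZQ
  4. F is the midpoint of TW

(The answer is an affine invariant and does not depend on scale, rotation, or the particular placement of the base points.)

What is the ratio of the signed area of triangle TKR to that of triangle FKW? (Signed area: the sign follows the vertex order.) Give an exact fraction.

[TKR]:[FKW] = -4

Choose coordinates R = (0, 0), Z = (1, 0), Q = (0, 1).
1. T is the centroid of triangle QZR ⇒ T = (1/3, 1/3)
2. K is the centroid of triangle ZRT ⇒ K = (4/9, 1/9)
3. W is the midpoint of ZQ ⇒ W = (1/2, 1/2)
4. F is the midpoint of TW ⇒ F = (5/12, 5/12)
2·[TKR] = -1/9, 2·[FKW] = 1/36
[TKR]:[FKW] = -1/9:1/36 = -4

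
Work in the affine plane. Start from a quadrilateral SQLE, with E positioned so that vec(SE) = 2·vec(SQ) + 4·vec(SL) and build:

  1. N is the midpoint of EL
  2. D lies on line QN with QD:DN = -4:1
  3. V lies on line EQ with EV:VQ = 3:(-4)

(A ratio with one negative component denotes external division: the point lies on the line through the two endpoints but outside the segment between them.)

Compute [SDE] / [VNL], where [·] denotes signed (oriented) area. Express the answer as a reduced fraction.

[SDE]:[VNL] = 16/45

Assign S = (0, 0), Q = (1, 0), L = (0, 1), E = (2, 4) — the answer is frame-independent, so this choice is without loss of generality.
1. N is the midpoint of EL ⇒ N = (1, 5/2)
2. D lies on line QN with QD:DN = -4:1 ⇒ D = (1, 10/3)
3. V lies on line EQ with EV:VQ = 3:(-4) ⇒ V = (5, 16)
2·[SDE] = -8/3, 2·[VNL] = -15/2
[SDE]:[VNL] = -8/3:-15/2 = 16/45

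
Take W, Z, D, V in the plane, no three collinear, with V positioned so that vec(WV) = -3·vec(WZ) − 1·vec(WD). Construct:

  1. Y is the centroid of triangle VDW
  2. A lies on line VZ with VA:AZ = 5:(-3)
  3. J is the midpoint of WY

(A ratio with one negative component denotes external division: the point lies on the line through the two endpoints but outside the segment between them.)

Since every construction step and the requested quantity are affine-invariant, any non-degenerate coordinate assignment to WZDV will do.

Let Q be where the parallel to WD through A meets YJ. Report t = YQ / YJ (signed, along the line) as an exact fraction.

Set W = (0, 0), Z = (1, 0), D = (0, 1), V = (-3, -1); any affine frame gives the same invariant.
1. Y is the centroid of triangle VDW ⇒ Y = (-1, 0)
2. A lies on line VZ with VA:AZ = 5:(-3) ⇒ A = (7, 3/2)
3. J is the midpoint of WY ⇒ J = (-1/2, 0)
through A parallel to WD: direction (0, 1); meets YJ at Q = (7, 0)
Q = Y + t·(J−Y) with t = 16

t = 16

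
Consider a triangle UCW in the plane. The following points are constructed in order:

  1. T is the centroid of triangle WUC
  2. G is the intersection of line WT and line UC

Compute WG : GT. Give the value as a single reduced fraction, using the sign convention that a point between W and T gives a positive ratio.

WG:GT = -3

Set U = (0, 0), C = (1, 0), W = (0, 1); any affine frame gives the same invariant.
1. T is the centroid of triangle WUC ⇒ T = (1/3, 1/3)
2. G is the intersection of line WT and line UC ⇒ G = (1/2, 0)
G = W + t·(T−W) with t = 3/2, so WG:GT = t:(1−t) = 3/2:-1/2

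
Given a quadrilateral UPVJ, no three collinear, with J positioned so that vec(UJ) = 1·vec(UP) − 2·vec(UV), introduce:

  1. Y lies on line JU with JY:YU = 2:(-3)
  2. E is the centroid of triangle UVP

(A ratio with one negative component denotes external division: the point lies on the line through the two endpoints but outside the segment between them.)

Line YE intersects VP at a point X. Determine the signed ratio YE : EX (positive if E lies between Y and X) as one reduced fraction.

Assign U = (0, 0), P = (1, 0), V = (0, 1), J = (1, -2) — the answer is frame-independent, so this choice is without loss of generality.
1. Y lies on line JU with JY:YU = 2:(-3) ⇒ Y = (3, -6)
2. E is the centroid of triangle UVP ⇒ E = (1/3, 1/3)
line YE meets VP at X = (1/11, 10/11)
E = Y + t·(X−Y) with t = 11/12, so YE:EX = 11/12:1/12

YE:EX = 11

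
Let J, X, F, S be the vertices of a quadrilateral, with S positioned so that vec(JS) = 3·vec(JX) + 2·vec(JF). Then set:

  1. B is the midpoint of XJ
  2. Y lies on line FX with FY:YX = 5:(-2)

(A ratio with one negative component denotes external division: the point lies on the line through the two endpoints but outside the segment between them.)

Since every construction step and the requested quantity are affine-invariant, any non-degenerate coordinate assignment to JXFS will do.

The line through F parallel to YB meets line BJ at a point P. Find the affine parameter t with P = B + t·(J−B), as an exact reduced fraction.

Choose coordinates J = (0, 0), X = (1, 0), F = (0, 1), S = (3, 2).
1. B is the midpoint of XJ ⇒ B = (1/2, 0)
2. Y lies on line FX with FY:YX = 5:(-2) ⇒ Y = (5/3, -2/3)
through F parallel to YB: direction (-7/6, 2/3); meets BJ at P = (7/4, 0)
P = B + t·(J−B) with t = -5/2

t = -5/2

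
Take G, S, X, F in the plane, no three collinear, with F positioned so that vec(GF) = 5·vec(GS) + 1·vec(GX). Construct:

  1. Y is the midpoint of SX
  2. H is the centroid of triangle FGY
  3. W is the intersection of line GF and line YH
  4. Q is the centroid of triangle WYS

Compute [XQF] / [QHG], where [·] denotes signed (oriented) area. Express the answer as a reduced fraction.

Work in coordinates with G = (0, 0), S = (1, 0), X = (0, 1), F = (5, 1).
1. Y is the midpoint of SX ⇒ Y = (1/2, 1/2)
2. H is the centroid of triangle FGY ⇒ H = (11/6, 1/2)
3. W is the intersection of line GF and line YH ⇒ W = (5/2, 1/2)
4. Q is the centroid of triangle WYS ⇒ Q = (4/3, 1/3)
2·[XQF] = 10/3, 2·[QHG] = 1/18
[XQF]:[QHG] = 10/3:1/18 = 60

[XQF]:[QHG] = 60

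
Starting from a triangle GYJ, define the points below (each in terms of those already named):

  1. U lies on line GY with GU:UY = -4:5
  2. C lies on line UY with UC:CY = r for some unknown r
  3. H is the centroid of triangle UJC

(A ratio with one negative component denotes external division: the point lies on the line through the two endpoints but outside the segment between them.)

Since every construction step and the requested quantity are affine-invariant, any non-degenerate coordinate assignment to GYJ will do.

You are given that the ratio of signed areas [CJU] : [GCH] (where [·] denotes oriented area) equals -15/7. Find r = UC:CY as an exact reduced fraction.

r = 1/2

Set G = (0, 0), Y = (1, 0), J = (0, 1); any affine frame gives the same invariant.
1. U lies on line GY with GU:UY = -4:5 ⇒ U = (-4, 0)
2. With UC:CY = r, write λ = r/(r+1) so C = U + λ·(Y−U); C is affine-linear in λ
3. H is the centroid of triangle UJC ⇒ H is an affine combination of earlier points and hence also affine-linear in λ
Every point depending on C is an affine combination of C and λ-independent points, so each such coordinate is linear in λ; the λ² term in each signed area is a multiple of (Y−U)×(Y−U) = 0, so 2·[CJU] and 2·[GCH] are each linear in λ. Evaluating at λ=0 and λ=1:
  2·[CJU] = 5·λ,   2·[GCH] = 5/3·λ − 4/3
So [CJU]:[GCH] = (5·λ) / (5/3·λ − 4/3). Setting this equal to -15/7:
  5·λ = -15/7·(5/3·λ − 4/3)  ⇒  λ = 1/3
Then r = λ/(1−λ) = (1/3)/(2/3) = 1/2. Check: with r = 1/2, C = (-7/3, 0) and [CJU]:[GCH] = -15/7 as required.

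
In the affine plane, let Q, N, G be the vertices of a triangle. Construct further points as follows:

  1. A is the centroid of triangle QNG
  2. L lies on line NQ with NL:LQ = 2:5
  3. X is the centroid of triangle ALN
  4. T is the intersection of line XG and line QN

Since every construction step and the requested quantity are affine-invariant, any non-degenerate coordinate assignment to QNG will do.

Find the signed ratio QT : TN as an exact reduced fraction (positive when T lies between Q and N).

Set Q = (0, 0), N = (1, 0), G = (0, 1); any affine frame gives the same invariant.
1. A is the centroid of triangle QNG ⇒ A = (1/3, 1/3)
2. L lies on line NQ with NL:LQ = 2:5 ⇒ L = (5/7, 0)
3. X is the centroid of triangle ALN ⇒ X = (43/63, 1/9)
4. T is the intersection of line XG and line QN ⇒ T = (43/56, 0)
T = Q + t·(N−Q) with t = 43/56, so QT:TN = t:(1−t) = 43/56:13/56

QT:TN = 43/13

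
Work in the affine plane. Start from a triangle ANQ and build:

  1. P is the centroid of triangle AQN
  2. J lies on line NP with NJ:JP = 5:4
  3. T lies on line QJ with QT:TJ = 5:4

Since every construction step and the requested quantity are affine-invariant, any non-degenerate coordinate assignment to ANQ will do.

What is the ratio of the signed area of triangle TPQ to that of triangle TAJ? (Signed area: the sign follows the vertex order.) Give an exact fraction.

[TPQ]:[TAJ] = -5/17

Assign A = (0, 0), N = (1, 0), Q = (0, 1) — the answer is frame-independent, so this choice is without loss of generality.
1. P is the centroid of triangle AQN ⇒ P = (1/3, 1/3)
2. J lies on line NP with NJ:JP = 5:4 ⇒ J = (17/27, 5/27)
3. T lies on line QJ with QT:TJ = 5:4 ⇒ T = (85/243, 133/243)
2·[TPQ] = -20/243, 2·[TAJ] = 68/243
[TPQ]:[TAJ] = -20/243:68/243 = -5/17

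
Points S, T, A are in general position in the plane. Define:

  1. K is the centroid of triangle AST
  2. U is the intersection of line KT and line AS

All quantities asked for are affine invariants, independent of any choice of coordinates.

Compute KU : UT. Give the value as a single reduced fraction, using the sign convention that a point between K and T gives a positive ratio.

KU:UT = -1/3

Choose coordinates S = (0, 0), T = (1, 0), A = (0, 1).
1. K is the centroid of triangle AST ⇒ K = (1/3, 1/3)
2. U is the intersection of line KT and line AS ⇒ U = (0, 1/2)
U = K + t·(T−K) with t = -1/2, so KU:UT = t:(1−t) = -1/2:3/2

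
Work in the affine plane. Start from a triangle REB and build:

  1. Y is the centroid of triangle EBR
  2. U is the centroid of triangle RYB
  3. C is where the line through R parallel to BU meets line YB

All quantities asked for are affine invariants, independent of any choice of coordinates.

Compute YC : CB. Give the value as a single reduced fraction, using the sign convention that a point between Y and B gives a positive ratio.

Set R = (0, 0), E = (1, 0), B = (0, 1); any affine frame gives the same invariant.
1. Y is the centroid of triangle EBR ⇒ Y = (1/3, 1/3)
2. U is the centroid of triangle RYB ⇒ U = (1/9, 4/9)
3. C is where the line through R parallel to BU meets line YB ⇒ C = (-1/3, 5/3)
C = Y + t·(B−Y) with t = 2, so YC:CB = t:(1−t) = 2:-1

YC:CB = -2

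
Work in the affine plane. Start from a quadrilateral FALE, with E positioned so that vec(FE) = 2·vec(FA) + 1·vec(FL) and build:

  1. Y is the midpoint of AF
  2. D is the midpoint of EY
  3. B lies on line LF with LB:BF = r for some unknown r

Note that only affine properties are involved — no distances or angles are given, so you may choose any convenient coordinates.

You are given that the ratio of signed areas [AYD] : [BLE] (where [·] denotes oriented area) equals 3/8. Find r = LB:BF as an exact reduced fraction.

r = 1/2

Choose coordinates F = (0, 0), A = (1, 0), L = (0, 1), E = (2, 1).
1. Y is the midpoint of AF ⇒ Y = (1/2, 0)
2. D is the midpoint of EY ⇒ D = (5/4, 1/2)
3. With LB:BF = r, write λ = r/(r+1) so B = L + λ·(F−L); B is affine-linear in λ
Every point depending on B is an affine combination of B and λ-independent points, so each such coordinate is linear in λ; the λ² term in each signed area is a multiple of (F−L)×(F−L) = 0, so 2·[AYD] and 2·[BLE] are each linear in λ. Evaluating at λ=0 and λ=1:
  2·[AYD] = -1/4,   2·[BLE] = -2·λ
So [AYD]:[BLE] = (-1/4) / (-2·λ). Setting this equal to 3/8:
  -1/4 = 3/8·(-2·λ)  ⇒  λ = 1/3
Then r = λ/(1−λ) = (1/3)/(2/3) = 1/2. Check: with r = 1/2, B = (0, 2/3) and [AYD]:[BLE] = 3/8 as required.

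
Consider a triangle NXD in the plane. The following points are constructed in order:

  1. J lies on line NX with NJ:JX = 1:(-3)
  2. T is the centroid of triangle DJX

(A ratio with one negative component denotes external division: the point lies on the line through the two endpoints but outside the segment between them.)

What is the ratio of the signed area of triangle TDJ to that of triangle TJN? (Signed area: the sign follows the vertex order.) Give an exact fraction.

Choose coordinates N = (0, 0), X = (1, 0), D = (0, 1).
1. J lies on line NX with NJ:JX = 1:(-3) ⇒ J = (-1/2, 0)
2. T is the centroid of triangle DJX ⇒ T = (1/6, 1/3)
2·[TDJ] = 1/2, 2·[TJN] = 1/6
[TDJ]:[TJN] = 1/2:1/6 = 3

[TDJ]:[TJN] = 3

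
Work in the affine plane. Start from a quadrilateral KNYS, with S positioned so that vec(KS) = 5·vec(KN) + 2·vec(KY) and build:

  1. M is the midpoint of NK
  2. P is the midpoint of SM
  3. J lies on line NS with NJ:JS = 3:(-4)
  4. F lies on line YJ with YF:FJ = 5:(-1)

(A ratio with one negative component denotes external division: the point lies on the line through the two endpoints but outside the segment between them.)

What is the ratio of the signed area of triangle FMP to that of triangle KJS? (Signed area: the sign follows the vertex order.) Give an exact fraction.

[FMP]:[KJS] = -51/128

Assign K = (0, 0), N = (1, 0), Y = (0, 1), S = (5, 2) — the answer is frame-independent, so this choice is without loss of generality.
1. M is the midpoint of NK ⇒ M = (1/2, 0)
2. P is the midpoint of SM ⇒ P = (11/4, 1)
3. J lies on line NS with NJ:JS = 3:(-4) ⇒ J = (-11, -6)
4. F lies on line YJ with YF:FJ = 5:(-1) ⇒ F = (-55/4, -31/4)
2·[FMP] = -51/16, 2·[KJS] = 8
[FMP]:[KJS] = -51/16:8 = -51/128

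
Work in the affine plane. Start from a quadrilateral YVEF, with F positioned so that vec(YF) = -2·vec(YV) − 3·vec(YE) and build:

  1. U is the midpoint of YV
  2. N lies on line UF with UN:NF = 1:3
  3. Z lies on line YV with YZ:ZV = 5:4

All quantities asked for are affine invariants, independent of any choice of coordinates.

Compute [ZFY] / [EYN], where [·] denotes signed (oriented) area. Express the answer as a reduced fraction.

[ZFY]:[EYN] = 40/3

Assign Y = (0, 0), V = (1, 0), E = (0, 1), F = (-2, -3) — the answer is frame-independent, so this choice is without loss of generality.
1. U is the midpoint of YV ⇒ U = (1/2, 0)
2. N lies on line UF with UN:NF = 1:3 ⇒ N = (-1/8, -3/4)
3. Z lies on line YV with YZ:ZV = 5:4 ⇒ Z = (5/9, 0)
2·[ZFY] = -5/3, 2·[EYN] = -1/8
[ZFY]:[EYN] = -5/3:-1/8 = 40/3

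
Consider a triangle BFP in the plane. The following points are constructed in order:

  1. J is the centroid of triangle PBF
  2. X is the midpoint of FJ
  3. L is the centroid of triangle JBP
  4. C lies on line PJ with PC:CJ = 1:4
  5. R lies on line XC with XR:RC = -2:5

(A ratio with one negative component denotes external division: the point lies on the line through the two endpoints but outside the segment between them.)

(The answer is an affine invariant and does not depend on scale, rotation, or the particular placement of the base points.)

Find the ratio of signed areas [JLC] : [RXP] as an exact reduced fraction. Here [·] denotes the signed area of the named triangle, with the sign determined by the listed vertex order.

[JLC]:[RXP] = 4

Work in coordinates with B = (0, 0), F = (1, 0), P = (0, 1).
1. J is the centroid of triangle PBF ⇒ J = (1/3, 1/3)
2. X is the midpoint of FJ ⇒ X = (2/3, 1/6)
3. L is the centroid of triangle JBP ⇒ L = (1/9, 4/9)
4. C lies on line PJ with PC:CJ = 1:4 ⇒ C = (1/15, 13/15)
5. R lies on line XC with XR:RC = -2:5 ⇒ R = (16/15, -3/10)
2·[JLC] = -4/45, 2·[RXP] = -1/45
[JLC]:[RXP] = -4/45:-1/45 = 4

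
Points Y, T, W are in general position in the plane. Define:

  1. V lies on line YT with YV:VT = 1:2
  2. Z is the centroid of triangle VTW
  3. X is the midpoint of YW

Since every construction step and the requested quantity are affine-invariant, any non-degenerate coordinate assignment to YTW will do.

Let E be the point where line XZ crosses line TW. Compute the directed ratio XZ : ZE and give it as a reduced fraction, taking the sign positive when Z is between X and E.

Work in coordinates with Y = (0, 0), T = (1, 0), W = (0, 1).
1. V lies on line YT with YV:VT = 1:2 ⇒ V = (1/3, 0)
2. Z is the centroid of triangle VTW ⇒ Z = (4/9, 1/3)
3. X is the midpoint of YW ⇒ X = (0, 1/2)
line XZ meets TW at E = (4/5, 1/5)
Z = X + t·(E−X) with t = 5/9, so XZ:ZE = 5/9:4/9

XZ:ZE = 5/4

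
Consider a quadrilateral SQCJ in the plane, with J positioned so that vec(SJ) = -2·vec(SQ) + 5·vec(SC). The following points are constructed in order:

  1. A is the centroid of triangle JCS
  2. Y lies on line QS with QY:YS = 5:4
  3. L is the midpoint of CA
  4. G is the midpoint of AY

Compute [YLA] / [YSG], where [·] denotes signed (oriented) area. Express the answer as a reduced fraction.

[YLA]:[YSG] = -1/4

Choose coordinates S = (0, 0), Q = (1, 0), C = (0, 1), J = (-2, 5).
1. A is the centroid of triangle JCS ⇒ A = (-2/3, 2)
2. Y lies on line QS with QY:YS = 5:4 ⇒ Y = (4/9, 0)
3. L is the midpoint of CA ⇒ L = (-1/3, 3/2)
4. G is the midpoint of AY ⇒ G = (-1/9, 1)
2·[YLA] = 1/9, 2·[YSG] = -4/9
[YLA]:[YSG] = 1/9:-4/9 = -1/4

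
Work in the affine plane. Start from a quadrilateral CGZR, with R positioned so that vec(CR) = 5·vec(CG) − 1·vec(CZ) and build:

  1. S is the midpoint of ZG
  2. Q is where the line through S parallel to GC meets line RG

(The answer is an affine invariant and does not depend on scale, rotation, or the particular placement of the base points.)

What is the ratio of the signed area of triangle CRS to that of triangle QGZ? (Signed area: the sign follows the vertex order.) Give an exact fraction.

Set C = (0, 0), G = (1, 0), Z = (0, 1), R = (5, -1); any affine frame gives the same invariant.
1. S is the midpoint of ZG ⇒ S = (1/2, 1/2)
2. Q is where the line through S parallel to GC meets line RG ⇒ Q = (-1, 1/2)
2·[CRS] = 3, 2·[QGZ] = 3/2
[CRS]:[QGZ] = 3:3/2 = 2

[CRS]:[QGZ] = 2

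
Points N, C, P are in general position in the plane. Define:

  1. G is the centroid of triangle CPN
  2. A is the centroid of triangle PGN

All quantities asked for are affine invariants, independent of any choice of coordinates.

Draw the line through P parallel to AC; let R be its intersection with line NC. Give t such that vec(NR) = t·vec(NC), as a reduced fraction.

Assign N = (0, 0), C = (1, 0), P = (0, 1) — the answer is frame-independent, so this choice is without loss of generality.
1. G is the centroid of triangle CPN ⇒ G = (1/3, 1/3)
2. A is the centroid of triangle PGN ⇒ A = (1/9, 4/9)
through P parallel to AC: direction (8/9, -4/9); meets NC at R = (2, 0)
R = N + t·(C−N) with t = 2

t = 2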